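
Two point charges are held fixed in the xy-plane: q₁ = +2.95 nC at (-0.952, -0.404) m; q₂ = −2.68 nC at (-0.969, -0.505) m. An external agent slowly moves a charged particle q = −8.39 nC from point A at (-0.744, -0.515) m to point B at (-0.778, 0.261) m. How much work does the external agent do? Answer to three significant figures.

-2.14×10⁻⁸ J

For quasistatic motion the external work equals the change in potential energy: W_ext = qΔV = q(V_B − V_A).
At A: distances to the source charges are 0.236 m, 0.225 m; V_A = Σ kqᵢ/rᵢ = 5.51 V.
At B: distances to the source charges are 0.687 m, 0.789 m; V_B = Σ kqᵢ/rᵢ = 8.06 V.
ΔV = V_B − V_A = 2.55 V.
W_ext = qΔV = (-8.39×10⁻⁹ C)(2.55 V) = -2.14×10⁻⁸ J.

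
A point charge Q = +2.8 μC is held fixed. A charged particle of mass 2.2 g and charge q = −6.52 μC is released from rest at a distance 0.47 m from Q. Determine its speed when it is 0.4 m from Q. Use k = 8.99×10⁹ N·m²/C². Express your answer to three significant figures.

7.45 m/s

Only the electrostatic force acts, so mechanical energy is conserved: ½mv² = U₁ − U₂ = kQq(1/r₁ − 1/r₂).
U₁ − U₂ = (8.99×10⁹ N·m²/C²)(2.80×10⁻⁶ C)(-6.52×10⁻⁶ C)(1/0.470 − 1/0.400) = 0.0611 J.
v = √(2·0.0611/2.20×10⁻³) = 7.45 m/s.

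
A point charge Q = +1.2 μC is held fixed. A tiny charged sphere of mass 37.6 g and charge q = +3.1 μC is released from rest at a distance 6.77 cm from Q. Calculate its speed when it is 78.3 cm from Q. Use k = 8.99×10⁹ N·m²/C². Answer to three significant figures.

Only the electrostatic force acts, so mechanical energy is conserved: ½mv² = U₁ − U₂ = kQq(1/r₁ − 1/r₂).
U₁ − U₂ = (8.99×10⁹ N·m²/C²)(1.20×10⁻⁶ C)(3.10×10⁻⁶ C)(1/0.0677 − 1/0.783) = 0.451 J.
v = √(2·0.451/0.0376) = 4.90 m/s.

4.90 m/s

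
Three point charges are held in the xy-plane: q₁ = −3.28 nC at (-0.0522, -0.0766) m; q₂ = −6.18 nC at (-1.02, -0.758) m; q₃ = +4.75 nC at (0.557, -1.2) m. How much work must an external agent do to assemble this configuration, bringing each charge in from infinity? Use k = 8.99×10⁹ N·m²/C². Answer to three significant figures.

-1.17×10⁻⁷ J

The assembly work is the sum of pairwise potential energies, U = Σ_{i<j} kqᵢqⱼ/rᵢⱼ.
Pair separations: r₁₂ = 1.18 m, r₁₃ = 1.28 m, r₂₃ = 1.64 m.
U = (1.54×10⁻⁷) + (-1.10×10⁻⁷) + (-1.61×10⁻⁷) = -1.17×10⁻⁷ J.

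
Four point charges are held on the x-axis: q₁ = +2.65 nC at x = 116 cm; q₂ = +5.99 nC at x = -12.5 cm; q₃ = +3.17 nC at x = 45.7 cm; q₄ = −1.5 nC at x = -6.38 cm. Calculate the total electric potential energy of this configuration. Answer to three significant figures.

-9.19×10⁻⁷ J

The work to assemble the configuration equals its total potential energy, U = Σ kqᵢqⱼ/rᵢⱼ over all pairs.
Pair separations: r₁₂ = 1.28 m, r₁₃ = 0.703 m, r₁₄ = 1.22 m, r₂₃ = 0.582 m, r₂₄ = 0.0612 m, r₃₄ = 0.521 m.
Summing all 6 pair terms gives U = -9.19×10⁻⁷ J.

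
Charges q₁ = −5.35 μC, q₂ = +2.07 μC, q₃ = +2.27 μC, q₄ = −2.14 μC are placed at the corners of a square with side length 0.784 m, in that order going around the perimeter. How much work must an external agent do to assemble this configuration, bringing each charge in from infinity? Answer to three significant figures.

-0.132 J

The assembly work is the sum of pairwise potential energies, U = Σ_{i<j} kqᵢqⱼ/rᵢⱼ.
The four side pairs have separation 0.784 m and the two diagonal pairs 1.11 m.
Summing all 6 pair terms gives U = -0.132 J.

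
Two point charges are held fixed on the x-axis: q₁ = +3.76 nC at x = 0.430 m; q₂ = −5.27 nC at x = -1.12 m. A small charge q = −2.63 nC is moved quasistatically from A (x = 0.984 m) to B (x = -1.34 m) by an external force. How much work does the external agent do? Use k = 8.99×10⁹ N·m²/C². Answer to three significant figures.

For quasistatic motion the external work equals the change in potential energy: W_ext = qΔV = q(V_B − V_A).
At A: distances to the source charges are 0.554 m, 2.10 m; V_A = Σ kqᵢ/rᵢ = 38.5 V.
At B: distances to the source charges are 1.77 m, 0.220 m; V_B = Σ kqᵢ/rᵢ = -196 V.
ΔV = V_B − V_A = -235 V.
W_ext = qΔV = (-2.63×10⁻⁹ C)(-235 V) = 6.17×10⁻⁷ J.

6.17×10⁻⁷ J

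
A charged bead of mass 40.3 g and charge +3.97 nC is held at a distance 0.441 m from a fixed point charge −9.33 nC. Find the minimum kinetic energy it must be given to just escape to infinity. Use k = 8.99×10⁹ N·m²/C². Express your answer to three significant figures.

7.55×10⁻⁷ J

To just escape, total mechanical energy must reach zero at infinity: ½mv²_min + U = 0, so ½mv²_min = −U = |kQq|/r.
|U| = |kQq|/r = (8.99×10⁹ N·m²/C²)(9.33×10⁻⁹)(3.97×10⁻⁹)/(0.441) = 7.55×10⁻⁷ J.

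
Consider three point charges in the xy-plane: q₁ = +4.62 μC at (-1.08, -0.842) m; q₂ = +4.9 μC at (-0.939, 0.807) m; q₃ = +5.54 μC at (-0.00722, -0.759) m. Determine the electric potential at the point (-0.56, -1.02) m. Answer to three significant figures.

Electric potential is a scalar, so the contributions from each charge add algebraically: V = Σ kqᵢ/rᵢ.
Distances from the field point to each charge: r₁ = 0.550 m, r₂ = 1.87 m, r₃ = 0.611 m.
V = k[(4.62×10⁻⁶)/(0.550) + (4.90×10⁻⁶)/(1.87) + (5.54×10⁻⁶)/(0.611)] = 1.81×10⁵ V.

1.81×10⁵ V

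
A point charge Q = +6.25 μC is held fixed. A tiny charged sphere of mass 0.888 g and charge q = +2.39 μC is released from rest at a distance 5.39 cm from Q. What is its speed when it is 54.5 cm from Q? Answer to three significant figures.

Only the electrostatic force acts, so mechanical energy is conserved: ½mv² = U₁ − U₂ = kQq(1/r₁ − 1/r₂).
U₁ − U₂ = (8.99×10⁹ N·m²/C²)(6.25×10⁻⁶ C)(2.39×10⁻⁶ C)(1/0.0539 − 1/0.545) = 2.25 J.
v = √(2·2.25/8.88×10⁻⁴) = 71.1 m/s.

71.1 m/s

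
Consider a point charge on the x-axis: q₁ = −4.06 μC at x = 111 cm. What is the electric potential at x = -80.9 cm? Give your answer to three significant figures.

The total potential is the scalar sum of each charge's contribution, V = Σ kqᵢ/rᵢ.
V = k[(-4.06×10⁻⁶)/(1.92)] = -1.90×10⁴ V.

-1.90×10⁴ V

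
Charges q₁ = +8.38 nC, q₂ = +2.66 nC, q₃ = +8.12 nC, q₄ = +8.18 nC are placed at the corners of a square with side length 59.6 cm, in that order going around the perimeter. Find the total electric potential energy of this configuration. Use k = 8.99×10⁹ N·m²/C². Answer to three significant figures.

3.66×10⁻⁶ J

The assembly work is the sum of pairwise potential energies, U = Σ_{i<j} kqᵢqⱼ/rᵢⱼ.
The four side pairs have separation 0.596 m and the two diagonal pairs 0.843 m.
Summing all 6 pair terms gives U = 3.66×10⁻⁶ J.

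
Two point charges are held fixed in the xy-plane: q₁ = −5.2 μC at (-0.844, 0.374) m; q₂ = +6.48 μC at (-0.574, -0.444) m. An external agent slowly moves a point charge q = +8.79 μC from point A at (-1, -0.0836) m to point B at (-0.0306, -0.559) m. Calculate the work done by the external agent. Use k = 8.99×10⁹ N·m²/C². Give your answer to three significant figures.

For quasistatic motion the external work equals the change in potential energy: W_ext = qΔV = q(V_B − V_A).
At A: distances to the source charges are 0.483 m, 0.558 m; V_A = Σ kqᵢ/rᵢ = 7710 V.
At B: distances to the source charges are 1.24 m, 0.555 m; V_B = Σ kqᵢ/rᵢ = 6.71×10⁴ V.
ΔV = V_B − V_A = 5.94×10⁴ V.
W_ext = qΔV = (8.79×10⁻⁶ C)(5.94×10⁴ V) = 0.522 J.

0.522 J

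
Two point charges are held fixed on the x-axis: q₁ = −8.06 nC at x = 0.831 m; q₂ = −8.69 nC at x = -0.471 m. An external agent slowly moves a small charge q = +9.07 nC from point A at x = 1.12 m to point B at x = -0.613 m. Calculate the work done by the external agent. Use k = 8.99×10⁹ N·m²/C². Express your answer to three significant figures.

For quasistatic motion the external work equals the change in potential energy: W_ext = qΔV = q(V_B − V_A).
At A: distances to the source charges are 0.289 m, 1.59 m; V_A = Σ kqᵢ/rᵢ = -300 V.
At B: distances to the source charges are 1.44 m, 0.142 m; V_B = Σ kqᵢ/rᵢ = -600 V.
ΔV = V_B − V_A = -301 V.
W_ext = qΔV = (9.07×10⁻⁹ C)(-301 V) = -2.73×10⁻⁶ J.

-2.73×10⁻⁶ J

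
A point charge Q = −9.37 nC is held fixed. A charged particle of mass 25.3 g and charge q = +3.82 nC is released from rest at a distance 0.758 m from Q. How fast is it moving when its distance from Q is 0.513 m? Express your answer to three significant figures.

4.00×10⁻³ m/s

Only the electrostatic force acts, so mechanical energy is conserved: ½mv² = U₁ − U₂ = kQq(1/r₁ − 1/r₂).
U₁ − U₂ = (8.99×10⁹ N·m²/C²)(-9.37×10⁻⁹ C)(3.82×10⁻⁹ C)(1/0.758 − 1/0.513) = 2.03×10⁻⁷ J.
v = √(2·2.03×10⁻⁷/0.0253) = 4.00×10⁻³ m/s.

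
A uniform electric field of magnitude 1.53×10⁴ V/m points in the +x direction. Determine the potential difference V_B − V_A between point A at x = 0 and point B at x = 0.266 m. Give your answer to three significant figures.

In a uniform field, potential decreases in the direction of E: V_B − V_A = −E·Δx.
V_B − V_A = −(1.53×10⁴ V/m)(0.266 m) = -4070 V.

-4070 V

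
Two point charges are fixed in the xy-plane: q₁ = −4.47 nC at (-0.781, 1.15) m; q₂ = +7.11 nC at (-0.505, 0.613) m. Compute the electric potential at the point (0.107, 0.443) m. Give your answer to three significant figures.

65.2 V

Electric potential is a scalar, so the contributions from each charge add algebraically: V = Σ kqᵢ/rᵢ.
Distances from the field point to each charge: r₁ = 1.14 m, r₂ = 0.635 m.
V = k[(-4.47×10⁻⁹)/(1.14) + (7.11×10⁻⁹)/(0.635)] = 65.2 V.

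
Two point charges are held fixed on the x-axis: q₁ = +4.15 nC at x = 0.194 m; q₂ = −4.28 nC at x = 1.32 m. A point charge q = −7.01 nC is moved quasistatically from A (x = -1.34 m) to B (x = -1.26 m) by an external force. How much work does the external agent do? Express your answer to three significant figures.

For quasistatic motion the external work equals the change in potential energy: W_ext = qΔV = q(V_B − V_A).
At A: distances to the source charges are 1.53 m, 2.66 m; V_A = Σ kqᵢ/rᵢ = 9.86 V.
At B: distances to the source charges are 1.45 m, 2.58 m; V_B = Σ kqᵢ/rᵢ = 10.7 V.
ΔV = V_B − V_A = 0.890 V.
W_ext = qΔV = (-7.01×10⁻⁹ C)(0.890 V) = -6.24×10⁻⁹ J.

-6.24×10⁻⁹ J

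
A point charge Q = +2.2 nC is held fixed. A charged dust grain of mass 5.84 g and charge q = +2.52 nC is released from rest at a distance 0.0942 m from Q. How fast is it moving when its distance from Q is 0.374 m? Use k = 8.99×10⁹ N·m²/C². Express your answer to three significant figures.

0.0116 m/s

Only the electrostatic force acts, so mechanical energy is conserved: ½mv² = U₁ − U₂ = kQq(1/r₁ − 1/r₂).
U₁ − U₂ = (8.99×10⁹ N·m²/C²)(2.20×10⁻⁹ C)(2.52×10⁻⁹ C)(1/0.0942 − 1/0.374) = 3.96×10⁻⁷ J.
v = √(2·3.96×10⁻⁷/5.84×10⁻³) = 0.0116 m/s.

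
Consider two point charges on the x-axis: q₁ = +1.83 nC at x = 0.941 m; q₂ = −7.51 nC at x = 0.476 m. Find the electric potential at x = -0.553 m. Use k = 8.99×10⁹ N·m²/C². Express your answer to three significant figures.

-54.6 V

The total potential is the scalar sum of each charge's contribution, V = Σ kqᵢ/rᵢ.
Distances from the field point to each charge: r₁ = 1.49 m, r₂ = 1.03 m.
V = k[(1.83×10⁻⁹)/(1.49) + (-7.51×10⁻⁹)/(1.03)] = -54.6 V.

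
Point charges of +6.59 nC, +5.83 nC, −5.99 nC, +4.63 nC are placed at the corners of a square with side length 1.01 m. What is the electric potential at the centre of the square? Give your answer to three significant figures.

Electric potential is a scalar, so the contributions from each charge add algebraically: V = Σ kqᵢ/rᵢ.
The distance from each corner to the centre is a√2/2 = 0.714 m.
V = k[(6.59×10⁻⁹)/(0.714) + (5.83×10⁻⁹)/(0.714) + (-5.99×10⁻⁹)/(0.714) + (4.63×10⁻⁹)/(0.714)] = 139 V.

139 V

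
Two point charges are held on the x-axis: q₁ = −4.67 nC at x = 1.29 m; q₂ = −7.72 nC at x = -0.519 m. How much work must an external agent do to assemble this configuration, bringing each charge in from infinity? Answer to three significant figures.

The work to assemble the configuration equals its total potential energy, U = Σ kqᵢqⱼ/rᵢⱼ over all pairs.
Pair separations: r₁₂ = 1.81 m.
U = (1.79×10⁻⁷) = 1.79×10⁻⁷ J.

1.79×10⁻⁷ J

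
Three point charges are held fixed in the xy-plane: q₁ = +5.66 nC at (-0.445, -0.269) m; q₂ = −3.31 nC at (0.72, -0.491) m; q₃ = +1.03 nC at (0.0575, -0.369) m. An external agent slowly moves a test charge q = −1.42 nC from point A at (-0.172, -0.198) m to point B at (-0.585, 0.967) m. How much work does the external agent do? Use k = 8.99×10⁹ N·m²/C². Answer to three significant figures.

For quasistatic motion the external work equals the change in potential energy: W_ext = qΔV = q(V_B − V_A).
At A: distances to the source charges are 0.282 m, 0.939 m, 0.286 m; V_A = Σ kqᵢ/rᵢ = 181 V.
At B: distances to the source charges are 1.24 m, 1.96 m, 1.48 m; V_B = Σ kqᵢ/rᵢ = 31.9 V.
ΔV = V_B − V_A = -149 V.
W_ext = qΔV = (-1.42×10⁻⁹ C)(-149 V) = 2.12×10⁻⁷ J.

2.12×10⁻⁷ J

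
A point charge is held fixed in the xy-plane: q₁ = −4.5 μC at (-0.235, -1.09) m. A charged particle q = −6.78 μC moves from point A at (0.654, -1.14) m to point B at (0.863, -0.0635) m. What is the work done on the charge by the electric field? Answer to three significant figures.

The work done by the electric force is W_field = −ΔU = −q(V_B − V_A) = q(V_A − V_B).
At A: distance to the source charge is 0.890 m; V_A = kq₁/r = -4.54×10⁴ V.
At B: distance to the source charge is 1.50 m; V_B = kq₁/r = -2.69×10⁴ V.
ΔV = V_B − V_A = 1.85×10⁴ V.
W_field = −qΔV = −(-6.78×10⁻⁶ C)(1.85×10⁴ V) = 0.126 J.

0.126 J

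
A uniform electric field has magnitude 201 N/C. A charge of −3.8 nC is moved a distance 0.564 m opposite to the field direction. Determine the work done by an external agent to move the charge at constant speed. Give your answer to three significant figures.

-4.31×10⁻⁷ J

The potential change for a displacement 0.564 m opposite to the field direction is ΔV = +Ed = 113 V.
W_ext = qΔV = -4.31×10⁻⁷ J.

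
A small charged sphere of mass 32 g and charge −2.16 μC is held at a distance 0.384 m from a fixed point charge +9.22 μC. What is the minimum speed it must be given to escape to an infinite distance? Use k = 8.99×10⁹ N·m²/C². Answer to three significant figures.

To just escape, total mechanical energy must reach zero at infinity: ½mv²_min + U = 0, so ½mv²_min = −U = |kQq|/r.
|U| = |kQq|/r = (8.99×10⁹ N·m²/C²)(9.22×10⁻⁶)(2.16×10⁻⁶)/(0.384) = 0.466 J.
v_min = √(2|U|/m) = √(2·0.466/0.0320) = 5.40 m/s.

5.40 m/s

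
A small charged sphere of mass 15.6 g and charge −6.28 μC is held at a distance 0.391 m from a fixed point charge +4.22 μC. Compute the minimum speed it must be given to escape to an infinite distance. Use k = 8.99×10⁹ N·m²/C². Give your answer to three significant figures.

To just escape, total mechanical energy must reach zero at infinity: ½mv²_min + U = 0, so ½mv²_min = −U = |kQq|/r.
|U| = |kQq|/r = (8.99×10⁹ N·m²/C²)(4.22×10⁻⁶)(6.28×10⁻⁶)/(0.391) = 0.609 J.
v_min = √(2|U|/m) = √(2·0.609/0.0156) = 8.84 m/s.

8.84 m/s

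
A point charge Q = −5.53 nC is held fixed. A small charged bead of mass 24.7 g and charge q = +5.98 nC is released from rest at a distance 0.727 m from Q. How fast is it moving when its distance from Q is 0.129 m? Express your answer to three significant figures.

0.0124 m/s

Only the electrostatic force acts, so mechanical energy is conserved: ½mv² = U₁ − U₂ = kQq(1/r₁ − 1/r₂).
U₁ − U₂ = (8.99×10⁹ N·m²/C²)(-5.53×10⁻⁹ C)(5.98×10⁻⁹ C)(1/0.727 − 1/0.129) = 1.90×10⁻⁶ J.
v = √(2·1.90×10⁻⁶/0.0247) = 0.0124 m/s.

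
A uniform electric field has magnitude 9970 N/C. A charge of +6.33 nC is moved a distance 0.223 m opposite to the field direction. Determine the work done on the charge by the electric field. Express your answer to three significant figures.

-1.41×10⁻⁵ J

The potential change for a displacement 0.223 m opposite to the field direction is ΔV = +Ed = 2220 V.
W_field = −qΔV = -1.41×10⁻⁵ J.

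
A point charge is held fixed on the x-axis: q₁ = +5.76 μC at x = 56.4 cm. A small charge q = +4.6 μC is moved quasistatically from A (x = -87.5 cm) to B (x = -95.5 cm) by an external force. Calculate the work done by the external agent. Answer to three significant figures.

For quasistatic motion the external work equals the change in potential energy: W_ext = qΔV = q(V_B − V_A).
At A: distance to the source charge is 1.44 m; V_A = kq₁/r = 3.60×10⁴ V.
At B: distance to the source charge is 1.52 m; V_B = kq₁/r = 3.41×10⁴ V.
ΔV = V_B − V_A = -1900 V.
W_ext = qΔV = (4.60×10⁻⁶ C)(-1900 V) = -8.72×10⁻³ J.

-8.72×10⁻³ J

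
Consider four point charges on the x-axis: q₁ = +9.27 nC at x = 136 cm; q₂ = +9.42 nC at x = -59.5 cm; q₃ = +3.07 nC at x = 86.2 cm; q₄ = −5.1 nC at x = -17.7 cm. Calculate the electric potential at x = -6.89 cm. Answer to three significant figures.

Electric potential is a scalar, so the contributions from each charge add algebraically: V = Σ kqᵢ/rᵢ.
Distances from the field point to each charge: r₁ = 1.43 m, r₂ = 0.526 m, r₃ = 0.931 m, r₄ = 0.108 m.
V = k[(9.27×10⁻⁹)/(1.43) + (9.42×10⁻⁹)/(0.526) + (3.07×10⁻⁹)/(0.931) + (-5.10×10⁻⁹)/(0.108)] = -175 V.

-175 V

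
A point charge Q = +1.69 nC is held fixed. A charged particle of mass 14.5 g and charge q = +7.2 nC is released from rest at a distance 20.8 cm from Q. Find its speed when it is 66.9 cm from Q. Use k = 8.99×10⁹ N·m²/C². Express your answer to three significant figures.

7.07×10⁻³ m/s

Only the electrostatic force acts, so mechanical energy is conserved: ½mv² = U₁ − U₂ = kQq(1/r₁ − 1/r₂).
U₁ − U₂ = (8.99×10⁹ N·m²/C²)(1.69×10⁻⁹ C)(7.20×10⁻⁹ C)(1/0.208 − 1/0.669) = 3.62×10⁻⁷ J.
v = √(2·3.62×10⁻⁷/0.0145) = 7.07×10⁻³ m/s.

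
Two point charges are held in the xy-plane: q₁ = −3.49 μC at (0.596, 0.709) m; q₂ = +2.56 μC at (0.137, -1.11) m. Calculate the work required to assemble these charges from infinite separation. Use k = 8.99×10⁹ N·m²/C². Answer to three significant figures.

The work to assemble the configuration equals its total potential energy, U = Σ kqᵢqⱼ/rᵢⱼ over all pairs.
Pair separations: r₁₂ = 1.88 m.
U = (-0.0428) = -0.0428 J.

-0.0428 J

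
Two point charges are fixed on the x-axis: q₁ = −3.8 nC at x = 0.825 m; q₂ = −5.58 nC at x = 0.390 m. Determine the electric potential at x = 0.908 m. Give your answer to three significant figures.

-508 V

Electric potential is a scalar, so the contributions from each charge add algebraically: V = Σ kqᵢ/rᵢ.
Distances from the field point to each charge: r₁ = 0.0830 m, r₂ = 0.518 m.
V = k[(-3.80×10⁻⁹)/(0.0830) + (-5.58×10⁻⁹)/(0.518)] = -508 V.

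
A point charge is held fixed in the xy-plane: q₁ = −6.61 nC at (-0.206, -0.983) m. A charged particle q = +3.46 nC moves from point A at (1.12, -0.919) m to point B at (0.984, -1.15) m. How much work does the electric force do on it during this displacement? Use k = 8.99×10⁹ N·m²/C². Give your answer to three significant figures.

1.62×10⁻⁸ J

The work done by the electric force is W_field = −ΔU = −q(V_B − V_A) = q(V_A − V_B).
At A: distance to the source charge is 1.33 m; V_A = kq₁/r = -44.8 V.
At B: distance to the source charge is 1.20 m; V_B = kq₁/r = -49.5 V.
ΔV = V_B − V_A = -4.69 V.
W_field = −qΔV = −(3.46×10⁻⁹ C)(-4.69 V) = 1.62×10⁻⁸ J.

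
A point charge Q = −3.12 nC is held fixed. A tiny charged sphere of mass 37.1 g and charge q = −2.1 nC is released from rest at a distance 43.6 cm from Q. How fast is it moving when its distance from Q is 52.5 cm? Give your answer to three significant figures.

Only the electrostatic force acts, so mechanical energy is conserved: ½mv² = U₁ − U₂ = kQq(1/r₁ − 1/r₂).
U₁ − U₂ = (8.99×10⁹ N·m²/C²)(-3.12×10⁻⁹ C)(-2.10×10⁻⁹ C)(1/0.436 − 1/0.525) = 2.29×10⁻⁸ J.
v = √(2·2.29×10⁻⁸/0.0371) = 1.11×10⁻³ m/s.

1.11×10⁻³ m/s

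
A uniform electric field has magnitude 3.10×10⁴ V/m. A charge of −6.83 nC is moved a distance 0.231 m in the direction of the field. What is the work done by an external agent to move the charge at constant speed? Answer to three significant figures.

4.89×10⁻⁵ J

The potential change for a displacement 0.231 m in the direction of the field is ΔV = −Ed = -7160 V.
W_ext = qΔV = 4.89×10⁻⁵ J.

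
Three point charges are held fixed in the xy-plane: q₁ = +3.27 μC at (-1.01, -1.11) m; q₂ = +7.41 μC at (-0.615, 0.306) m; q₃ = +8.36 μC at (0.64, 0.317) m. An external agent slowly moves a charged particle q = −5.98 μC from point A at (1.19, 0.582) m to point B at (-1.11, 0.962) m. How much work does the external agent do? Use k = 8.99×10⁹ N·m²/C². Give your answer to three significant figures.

For quasistatic motion the external work equals the change in potential energy: W_ext = qΔV = q(V_B − V_A).
At A: distances to the source charges are 2.78 m, 1.83 m, 0.611 m; V_A = Σ kqᵢ/rᵢ = 1.70×10⁵ V.
At B: distances to the source charges are 2.07 m, 0.822 m, 1.87 m; V_B = Σ kqᵢ/rᵢ = 1.36×10⁵ V.
ΔV = V_B − V_A = -3.46×10⁴ V.
W_ext = qΔV = (-5.98×10⁻⁶ C)(-3.46×10⁴ V) = 0.207 J.

0.207 J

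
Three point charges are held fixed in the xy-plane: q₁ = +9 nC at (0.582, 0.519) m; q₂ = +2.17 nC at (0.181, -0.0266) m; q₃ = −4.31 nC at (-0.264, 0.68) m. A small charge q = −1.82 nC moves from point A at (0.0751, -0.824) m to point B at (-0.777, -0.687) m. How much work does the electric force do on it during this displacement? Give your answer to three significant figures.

-3.77×10⁻⁸ J

The work done by the electric force is W_field = −ΔU = −q(V_B − V_A) = q(V_A − V_B).
At A: distances to the source charges are 1.44 m, 0.804 m, 1.54 m; V_A = Σ kqᵢ/rᵢ = 55.5 V.
At B: distances to the source charges are 1.82 m, 1.16 m, 1.46 m; V_B = Σ kqᵢ/rᵢ = 34.8 V.
ΔV = V_B − V_A = -20.7 V.
W_field = −qΔV = −(-1.82×10⁻⁹ C)(-20.7 V) = -3.77×10⁻⁸ J.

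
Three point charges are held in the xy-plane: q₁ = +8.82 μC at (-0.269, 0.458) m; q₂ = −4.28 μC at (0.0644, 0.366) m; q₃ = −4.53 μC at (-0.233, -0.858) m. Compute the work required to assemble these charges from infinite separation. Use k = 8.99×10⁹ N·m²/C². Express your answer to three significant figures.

The assembly work is the sum of pairwise potential energies, U = Σ_{i<j} kqᵢqⱼ/rᵢⱼ.
Pair separations: r₁₂ = 0.346 m, r₁₃ = 1.32 m, r₂₃ = 1.26 m.
U = (-0.981) + (-0.273) + (0.138) = -1.12 J.

-1.12 J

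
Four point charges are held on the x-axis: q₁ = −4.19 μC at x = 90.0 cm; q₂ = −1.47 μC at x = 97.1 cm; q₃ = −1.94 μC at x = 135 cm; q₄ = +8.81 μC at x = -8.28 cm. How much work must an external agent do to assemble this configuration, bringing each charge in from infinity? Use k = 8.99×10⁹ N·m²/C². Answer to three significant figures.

0.455 J

The work to assemble the configuration equals its total potential energy, U = Σ kqᵢqⱼ/rᵢⱼ over all pairs.
Pair separations: r₁₂ = 0.0710 m, r₁₃ = 0.450 m, r₁₄ = 0.983 m, r₂₃ = 0.379 m, r₂₄ = 1.05 m, r₃₄ = 1.43 m.
Summing all 6 pair terms gives U = 0.455 J.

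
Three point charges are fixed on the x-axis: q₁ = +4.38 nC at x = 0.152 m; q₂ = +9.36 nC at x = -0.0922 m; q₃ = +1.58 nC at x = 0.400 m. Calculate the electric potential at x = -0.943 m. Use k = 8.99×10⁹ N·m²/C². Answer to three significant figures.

145 V

Electric potential is a scalar, so the contributions from each charge add algebraically: V = Σ kqᵢ/rᵢ.
Distances from the field point to each charge: r₁ = 1.09 m, r₂ = 0.851 m, r₃ = 1.34 m.
V = k[(4.38×10⁻⁹)/(1.09) + (9.36×10⁻⁹)/(0.851) + (1.58×10⁻⁹)/(1.34)] = 145 V.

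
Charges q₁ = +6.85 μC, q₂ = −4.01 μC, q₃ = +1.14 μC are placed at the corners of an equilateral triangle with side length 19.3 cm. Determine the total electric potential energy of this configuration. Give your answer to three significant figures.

The assembly work is the sum of pairwise potential energies, U = Σ_{i<j} kqᵢqⱼ/rᵢⱼ.
All three pair separations equal the side length, 0.193 m.
U = (-1.28) + (0.364) + (-0.213) = -1.13 J.

-1.13 J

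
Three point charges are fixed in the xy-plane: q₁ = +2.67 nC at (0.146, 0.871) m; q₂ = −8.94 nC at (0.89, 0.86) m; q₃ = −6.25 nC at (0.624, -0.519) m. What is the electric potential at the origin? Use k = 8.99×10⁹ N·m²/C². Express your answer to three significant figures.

-107 V

Electric potential is a scalar, so the contributions from each charge add algebraically: V = Σ kqᵢ/rᵢ.
Distances from the field point to each charge: r₁ = 0.883 m, r₂ = 1.24 m, r₃ = 0.812 m.
V = k[(2.67×10⁻⁹)/(0.883) + (-8.94×10⁻⁹)/(1.24) + (-6.25×10⁻⁹)/(0.812)] = -107 V.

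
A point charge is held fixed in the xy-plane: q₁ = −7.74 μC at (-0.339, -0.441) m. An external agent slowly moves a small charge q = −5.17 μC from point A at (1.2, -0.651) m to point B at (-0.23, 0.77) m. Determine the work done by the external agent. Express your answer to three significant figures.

0.0643 J

For quasistatic motion the external work equals the change in potential energy: W_ext = qΔV = q(V_B − V_A).
At A: distance to the source charge is 1.55 m; V_A = kq₁/r = -4.48×10⁴ V.
At B: distance to the source charge is 1.22 m; V_B = kq₁/r = -5.72×10⁴ V.
ΔV = V_B − V_A = -1.24×10⁴ V.
W_ext = qΔV = (-5.17×10⁻⁶ C)(-1.24×10⁴ V) = 0.0643 J.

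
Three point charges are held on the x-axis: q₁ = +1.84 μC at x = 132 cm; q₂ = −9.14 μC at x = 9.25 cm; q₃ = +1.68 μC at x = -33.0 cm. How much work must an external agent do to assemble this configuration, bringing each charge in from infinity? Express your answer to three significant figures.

The assembly work is the sum of pairwise potential energies, U = Σ_{i<j} kqᵢqⱼ/rᵢⱼ.
Pair separations: r₁₂ = 1.23 m, r₁₃ = 1.65 m, r₂₃ = 0.422 m.
U = (-0.123) + (0.0168) + (-0.327) = -0.433 J.

-0.433 J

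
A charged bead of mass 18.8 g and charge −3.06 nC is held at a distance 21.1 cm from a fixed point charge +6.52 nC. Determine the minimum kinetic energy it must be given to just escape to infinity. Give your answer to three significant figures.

8.50×10⁻⁷ J

To just escape, total mechanical energy must reach zero at infinity: ½mv²_min + U = 0, so ½mv²_min = −U = |kQq|/r.
|U| = |kQq|/r = (8.99×10⁹ N·m²/C²)(6.52×10⁻⁹)(3.06×10⁻⁹)/(0.211) = 8.50×10⁻⁷ J.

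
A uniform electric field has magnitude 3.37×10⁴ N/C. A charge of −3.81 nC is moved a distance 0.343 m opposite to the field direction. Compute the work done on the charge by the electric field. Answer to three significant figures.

The potential change for a displacement 0.343 m opposite to the field direction is ΔV = +Ed = 1.16×10⁴ V.
W_field = −qΔV = 4.40×10⁻⁵ J.

4.40×10⁻⁵ J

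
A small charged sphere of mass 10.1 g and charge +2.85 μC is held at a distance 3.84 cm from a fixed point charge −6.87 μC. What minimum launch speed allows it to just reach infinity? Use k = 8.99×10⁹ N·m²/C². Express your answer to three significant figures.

30.1 m/s

To just escape, total mechanical energy must reach zero at infinity: ½mv²_min + U = 0, so ½mv²_min = −U = |kQq|/r.
|U| = |kQq|/r = (8.99×10⁹ N·m²/C²)(6.87×10⁻⁶)(2.85×10⁻⁶)/(0.0384) = 4.58 J.
v_min = √(2|U|/m) = √(2·4.58/0.0101) = 30.1 m/s.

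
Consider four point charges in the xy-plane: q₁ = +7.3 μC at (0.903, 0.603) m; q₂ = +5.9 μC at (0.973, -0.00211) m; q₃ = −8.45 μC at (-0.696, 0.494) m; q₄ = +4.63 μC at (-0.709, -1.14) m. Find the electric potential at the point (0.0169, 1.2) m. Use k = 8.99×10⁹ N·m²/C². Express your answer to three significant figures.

3.72×10⁴ V

Electric potential is a scalar, so the contributions from each charge add algebraically: V = Σ kqᵢ/rᵢ.
Distances from the field point to each charge: r₁ = 1.07 m, r₂ = 1.54 m, r₃ = 1.00 m, r₄ = 2.45 m.
V = k[(7.30×10⁻⁶)/(1.07) + (5.90×10⁻⁶)/(1.54) + (-8.45×10⁻⁶)/(1.00) + (4.63×10⁻⁶)/(2.45)] = 3.72×10⁴ V.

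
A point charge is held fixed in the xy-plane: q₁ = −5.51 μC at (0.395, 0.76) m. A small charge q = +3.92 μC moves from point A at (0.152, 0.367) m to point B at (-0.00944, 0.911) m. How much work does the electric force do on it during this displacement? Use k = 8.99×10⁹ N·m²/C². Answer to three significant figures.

The work done by the electric force is W_field = −ΔU = −q(V_B − V_A) = q(V_A − V_B).
At A: distance to the source charge is 0.462 m; V_A = kq₁/r = -1.07×10⁵ V.
At B: distance to the source charge is 0.432 m; V_B = kq₁/r = -1.15×10⁵ V.
ΔV = V_B − V_A = -7540 V.
W_field = −qΔV = −(3.92×10⁻⁶ C)(-7540 V) = 0.0295 J.

0.0295 J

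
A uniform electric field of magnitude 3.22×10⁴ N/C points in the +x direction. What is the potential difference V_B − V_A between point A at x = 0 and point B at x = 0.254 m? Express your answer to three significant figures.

In a uniform field, potential decreases in the direction of E: V_B − V_A = −E·Δx.
V_B − V_A = −(3.22×10⁴ V/m)(0.254 m) = -8180 V.

-8180 V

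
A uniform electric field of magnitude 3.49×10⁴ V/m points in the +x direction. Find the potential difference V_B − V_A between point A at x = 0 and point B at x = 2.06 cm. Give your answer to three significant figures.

-719 V

In a uniform field, potential decreases in the direction of E: V_B − V_A = −E·Δx.
V_B − V_A = −(3.49×10⁴ V/m)(0.0206 m) = -719 V.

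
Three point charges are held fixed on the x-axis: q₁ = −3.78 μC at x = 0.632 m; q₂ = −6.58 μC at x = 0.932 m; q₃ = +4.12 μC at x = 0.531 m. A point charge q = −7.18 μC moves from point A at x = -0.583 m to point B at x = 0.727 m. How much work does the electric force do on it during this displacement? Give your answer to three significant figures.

The work done by the electric force is W_field = −ΔU = −q(V_B − V_A) = q(V_A − V_B).
At A: distances to the source charges are 1.21 m, 1.52 m, 1.11 m; V_A = Σ kqᵢ/rᵢ = -3.38×10⁴ V.
At B: distances to the source charges are 0.0950 m, 0.205 m, 0.196 m; V_B = Σ kqᵢ/rᵢ = -4.57×10⁵ V.
ΔV = V_B − V_A = -4.24×10⁵ V.
W_field = −qΔV = −(-7.18×10⁻⁶ C)(-4.24×10⁵ V) = -3.04 J.

-3.04 J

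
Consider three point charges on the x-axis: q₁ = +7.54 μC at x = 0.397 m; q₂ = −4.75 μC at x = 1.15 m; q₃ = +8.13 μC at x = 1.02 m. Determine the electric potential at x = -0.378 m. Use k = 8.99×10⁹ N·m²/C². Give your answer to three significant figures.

1.12×10⁵ V

Electric potential is a scalar, so the contributions from each charge add algebraically: V = Σ kqᵢ/rᵢ.
Distances from the field point to each charge: r₁ = 0.775 m, r₂ = 1.53 m, r₃ = 1.40 m.
V = k[(7.54×10⁻⁶)/(0.775) + (-4.75×10⁻⁶)/(1.53) + (8.13×10⁻⁶)/(1.40)] = 1.12×10⁵ V.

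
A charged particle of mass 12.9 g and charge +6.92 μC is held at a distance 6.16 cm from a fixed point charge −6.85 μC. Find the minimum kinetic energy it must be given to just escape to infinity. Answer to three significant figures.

To just escape, total mechanical energy must reach zero at infinity: ½mv²_min + U = 0, so ½mv²_min = −U = |kQq|/r.
|U| = |kQq|/r = (8.99×10⁹ N·m²/C²)(6.85×10⁻⁶)(6.92×10⁻⁶)/(0.0616) = 6.92 J.

6.92 J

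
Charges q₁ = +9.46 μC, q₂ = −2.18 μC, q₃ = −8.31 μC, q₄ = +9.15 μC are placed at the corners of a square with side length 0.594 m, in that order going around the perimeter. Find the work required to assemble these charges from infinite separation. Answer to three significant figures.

-0.933 J

The assembly work is the sum of pairwise potential energies, U = Σ_{i<j} kqᵢqⱼ/rᵢⱼ.
The four side pairs have separation 0.594 m and the two diagonal pairs 0.840 m.
Summing all 6 pair terms gives U = -0.933 J.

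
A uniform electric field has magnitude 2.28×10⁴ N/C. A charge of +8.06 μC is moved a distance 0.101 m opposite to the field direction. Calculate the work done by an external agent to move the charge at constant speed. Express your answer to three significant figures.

0.0186 J

The potential change for a displacement 0.101 m opposite to the field direction is ΔV = +Ed = 2300 V.
W_ext = qΔV = 0.0186 J.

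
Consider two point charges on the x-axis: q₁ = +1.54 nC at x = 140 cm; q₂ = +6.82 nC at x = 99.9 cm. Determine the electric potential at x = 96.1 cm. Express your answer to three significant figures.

1650 V

Electric potential is a scalar, so the contributions from each charge add algebraically: V = Σ kqᵢ/rᵢ.
Distances from the field point to each charge: r₁ = 0.439 m, r₂ = 0.0380 m.
V = k[(1.54×10⁻⁹)/(0.439) + (6.82×10⁻⁹)/(0.0380)] = 1650 V.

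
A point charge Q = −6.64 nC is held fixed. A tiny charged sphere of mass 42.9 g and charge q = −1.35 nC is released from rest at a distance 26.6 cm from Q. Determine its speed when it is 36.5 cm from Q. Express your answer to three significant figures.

Only the electrostatic force acts, so mechanical energy is conserved: ½mv² = U₁ − U₂ = kQq(1/r₁ − 1/r₂).
U₁ − U₂ = (8.99×10⁹ N·m²/C²)(-6.64×10⁻⁹ C)(-1.35×10⁻⁹ C)(1/0.266 − 1/0.365) = 8.22×10⁻⁸ J.
v = √(2·8.22×10⁻⁸/0.0429) = 1.96×10⁻³ m/s.

1.96×10⁻³ m/s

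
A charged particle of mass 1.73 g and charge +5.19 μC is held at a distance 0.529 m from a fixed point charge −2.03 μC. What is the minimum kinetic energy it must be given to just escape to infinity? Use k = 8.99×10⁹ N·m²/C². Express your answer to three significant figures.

0.179 J

To just escape, total mechanical energy must reach zero at infinity: ½mv²_min + U = 0, so ½mv²_min = −U = |kQq|/r.
|U| = |kQq|/r = (8.99×10⁹ N·m²/C²)(2.03×10⁻⁶)(5.19×10⁻⁶)/(0.529) = 0.179 J.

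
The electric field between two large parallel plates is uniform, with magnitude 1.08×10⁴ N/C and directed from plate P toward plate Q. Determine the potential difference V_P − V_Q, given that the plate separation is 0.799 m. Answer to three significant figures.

In a uniform field, potential decreases in the direction of E: ΔV = −E·d for a displacement d parallel to E.
Going from Q to P is a displacement of 0.799 m opposite to the field, so V_P − V_Q = +Ed = 8630 V.

8630 V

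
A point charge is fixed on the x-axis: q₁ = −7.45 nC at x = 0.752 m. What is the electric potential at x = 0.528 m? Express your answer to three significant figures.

The total potential is the scalar sum of each charge's contribution, V = Σ kqᵢ/rᵢ.
V = k[(-7.45×10⁻⁹)/(0.224)] = -299 V.

-299 V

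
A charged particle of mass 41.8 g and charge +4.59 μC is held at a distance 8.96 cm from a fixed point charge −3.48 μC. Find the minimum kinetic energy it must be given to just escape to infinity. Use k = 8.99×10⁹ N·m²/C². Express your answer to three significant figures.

To just escape, total mechanical energy must reach zero at infinity: ½mv²_min + U = 0, so ½mv²_min = −U = |kQq|/r.
|U| = |kQq|/r = (8.99×10⁹ N·m²/C²)(3.48×10⁻⁶)(4.59×10⁻⁶)/(0.0896) = 1.60 J.

1.60 J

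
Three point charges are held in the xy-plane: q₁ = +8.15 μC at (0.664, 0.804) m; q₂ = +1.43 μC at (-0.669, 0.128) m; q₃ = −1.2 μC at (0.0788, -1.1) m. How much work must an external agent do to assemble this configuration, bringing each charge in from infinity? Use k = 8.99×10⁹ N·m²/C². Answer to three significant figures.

0.0152 J

The work to assemble the configuration equals its total potential energy, U = Σ kqᵢqⱼ/rᵢⱼ over all pairs.
Pair separations: r₁₂ = 1.49 m, r₁₃ = 1.99 m, r₂₃ = 1.44 m.
U = (0.0701) + (-0.0441) + (-0.0107) = 0.0152 J.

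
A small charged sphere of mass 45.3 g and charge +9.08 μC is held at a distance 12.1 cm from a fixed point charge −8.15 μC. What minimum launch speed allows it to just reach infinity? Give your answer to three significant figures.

To just escape, total mechanical energy must reach zero at infinity: ½mv²_min + U = 0, so ½mv²_min = −U = |kQq|/r.
|U| = |kQq|/r = (8.99×10⁹ N·m²/C²)(8.15×10⁻⁶)(9.08×10⁻⁶)/(0.121) = 5.50 J.
v_min = √(2|U|/m) = √(2·5.50/0.0453) = 15.6 m/s.

15.6 m/s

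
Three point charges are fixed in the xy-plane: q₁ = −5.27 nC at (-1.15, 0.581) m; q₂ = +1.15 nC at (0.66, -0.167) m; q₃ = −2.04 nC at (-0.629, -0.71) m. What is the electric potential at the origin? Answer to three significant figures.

-40.9 V

Electric potential is a scalar, so the contributions from each charge add algebraically: V = Σ kqᵢ/rᵢ.
Distances from the field point to each charge: r₁ = 1.29 m, r₂ = 0.681 m, r₃ = 0.949 m.
V = k[(-5.27×10⁻⁹)/(1.29) + (1.15×10⁻⁹)/(0.681) + (-2.04×10⁻⁹)/(0.949)] = -40.9 V.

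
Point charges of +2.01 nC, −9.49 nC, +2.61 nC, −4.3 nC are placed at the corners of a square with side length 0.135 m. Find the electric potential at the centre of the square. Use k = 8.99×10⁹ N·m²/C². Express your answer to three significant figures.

Electric potential is a scalar, so the contributions from each charge add algebraically: V = Σ kqᵢ/rᵢ.
The distance from each corner to the centre is a√2/2 = 0.0955 m.
V = k[(2.01×10⁻⁹)/(0.0955) + (-9.49×10⁻⁹)/(0.0955) + (2.61×10⁻⁹)/(0.0955) + (-4.30×10⁻⁹)/(0.0955)] = -864 V.

-864 V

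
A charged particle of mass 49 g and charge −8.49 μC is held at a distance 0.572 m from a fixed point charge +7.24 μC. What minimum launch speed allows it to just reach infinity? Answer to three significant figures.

To just escape, total mechanical energy must reach zero at infinity: ½mv²_min + U = 0, so ½mv²_min = −U = |kQq|/r.
|U| = |kQq|/r = (8.99×10⁹ N·m²/C²)(7.24×10⁻⁶)(8.49×10⁻⁶)/(0.572) = 0.966 J.
v_min = √(2|U|/m) = √(2·0.966/0.0490) = 6.28 m/s.

6.28 m/s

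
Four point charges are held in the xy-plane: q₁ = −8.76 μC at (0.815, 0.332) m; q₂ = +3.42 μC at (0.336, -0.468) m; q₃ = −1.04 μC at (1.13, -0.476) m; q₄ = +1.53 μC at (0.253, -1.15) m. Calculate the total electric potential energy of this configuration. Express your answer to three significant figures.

-0.255 J

The assembly work is the sum of pairwise potential energies, U = Σ_{i<j} kqᵢqⱼ/rᵢⱼ.
Pair separations: r₁₂ = 0.932 m, r₁₃ = 0.867 m, r₁₄ = 1.58 m, r₂₃ = 0.794 m, r₂₄ = 0.687 m, r₃₄ = 1.11 m.
Summing all 6 pair terms gives U = -0.255 J.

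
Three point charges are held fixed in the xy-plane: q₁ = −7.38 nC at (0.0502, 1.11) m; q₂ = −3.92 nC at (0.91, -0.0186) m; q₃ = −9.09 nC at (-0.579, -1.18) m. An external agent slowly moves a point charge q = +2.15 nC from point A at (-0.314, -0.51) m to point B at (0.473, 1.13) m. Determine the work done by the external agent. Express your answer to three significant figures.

-8.07×10⁻⁸ J

For quasistatic motion the external work equals the change in potential energy: W_ext = qΔV = q(V_B − V_A).
At A: distances to the source charges are 1.66 m, 1.32 m, 0.721 m; V_A = Σ kqᵢ/rᵢ = -180 V.
At B: distances to the source charges are 0.423 m, 1.23 m, 2.54 m; V_B = Σ kqᵢ/rᵢ = -218 V.
ΔV = V_B − V_A = -37.5 V.
W_ext = qΔV = (2.15×10⁻⁹ C)(-37.5 V) = -8.07×10⁻⁸ J.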